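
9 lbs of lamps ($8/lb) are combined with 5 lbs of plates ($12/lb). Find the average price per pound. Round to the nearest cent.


Cost of lamps:
9 x $8 = $72
Cost of plates:
5 x $12 = $60
Total cost: $72 + $60 = $132
Total weight: 14 lbs
Average: $132 / 14 = $9.4285... ≈ $9.43/lb

$9.43/lb


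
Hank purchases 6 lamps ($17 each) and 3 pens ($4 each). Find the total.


Cost of lamps:
6 x $17 = $102
Cost of pens:
3 x $4 = $12
Add both:
$102 + $12 = $114

$114


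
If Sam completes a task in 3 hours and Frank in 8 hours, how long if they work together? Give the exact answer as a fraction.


Sam's rate: 1/3 of the job per hour
Frank's rate: 1/8 of the job per hour
Combined rate: 1/3 + 1/8 = 11/24 per hour
Time = 1 / (11/24) = 24/11 hours (≈ 2.18 hours)

24/11 hours


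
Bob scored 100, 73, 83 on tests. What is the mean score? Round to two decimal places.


Add the scores:
100 + 73 + 83 = 256
Divide by the number of tests:
256 / 3 = 85.3333... ≈ 85.33

85.33


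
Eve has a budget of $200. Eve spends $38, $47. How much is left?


Add up expenses:
$38 + $47 = $85
Subtract from budget:
$200 - $85 = $115

$115


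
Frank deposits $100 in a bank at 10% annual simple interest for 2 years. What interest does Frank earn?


Use the formula I = P x R x T / 100
P x R x T = 100 x 10 x 2 = 2000
I = 2000 / 100 = $20

$20


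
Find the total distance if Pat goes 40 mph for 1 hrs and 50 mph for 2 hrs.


Leg 1 distance:
40 x 1 = 40 miles
Leg 2 distance:
50 x 2 = 100 miles
Total distance:
40 + 100 = 140 miles

140 miles


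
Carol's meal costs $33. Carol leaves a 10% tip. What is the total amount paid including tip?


Calculate the tip:
10% of $33 = $3.30
Add tip to meal cost:
$33 + $3.30 = $36.30

$36.30


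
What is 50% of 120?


Convert percentage to decimal:
50% = 0.5
Multiply:
120 x 0.5 = 60

60


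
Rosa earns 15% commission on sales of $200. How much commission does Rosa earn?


Convert rate to decimal:
15% = 0.15
Multiply by sales:
$200 x 0.15 = $30

$30


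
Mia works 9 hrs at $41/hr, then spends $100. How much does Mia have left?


Calculate earnings:
9 x $41 = $369
Subtract spending:
$369 - $100 = $269

$269


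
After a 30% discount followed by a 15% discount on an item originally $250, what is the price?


First discount:
30% of $250 = $75
Price after first discount:
$250 - $75 = $175
Second discount:
15% of $175 = $26.25
Final price:
$175 - $26.25 = $148.75

$148.75


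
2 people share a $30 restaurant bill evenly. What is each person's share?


Total bill: $30
Number of people: 2
Each pays: $30 / 2 = $15

$15


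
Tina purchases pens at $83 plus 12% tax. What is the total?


Calculate the tax:
12% of $83 = $9.96
Add tax to price:
$83 + $9.96 = $92.96

$92.96


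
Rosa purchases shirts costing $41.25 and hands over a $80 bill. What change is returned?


Start with the amount paid:
$80
Subtract the price:
$80 - $41.25 = $38.75

$38.75


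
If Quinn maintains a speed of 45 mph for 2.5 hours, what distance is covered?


Use the formula: distance = speed x time
Speed = 45 mph, Time = 2.5 hours
45 x 2.5 = 112.5 miles

112.5 miles


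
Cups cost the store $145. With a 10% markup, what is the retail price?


Calculate the markup amount:
10% of $145 = $14.50
Add to cost:
$145 + $14.50 = $159.50

$159.50


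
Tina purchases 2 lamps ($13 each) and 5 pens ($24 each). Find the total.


Cost of lamps:
2 x $13 = $26
Cost of pens:
5 x $24 = $120
Add both:
$26 + $120 = $146

$146


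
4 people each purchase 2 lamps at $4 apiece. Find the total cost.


Cost per person:
2 x $4 = $8
Group total:
4 x $8 = $32

$32


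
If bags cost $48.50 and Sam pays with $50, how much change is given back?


Start with the amount paid:
$50
Subtract the price:
$50 - $48.50 = $1.50

$1.50


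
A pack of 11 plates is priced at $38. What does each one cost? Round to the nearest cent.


Total cost: $38
Number of items: 11
Unit price: $38 / 11 = $3.4545... ≈ $3.45

$3.45


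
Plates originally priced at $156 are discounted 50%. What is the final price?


Calculate the discount amount:
50% of $156 = $78
Subtract from original:
$156 - $78 = $78

$78


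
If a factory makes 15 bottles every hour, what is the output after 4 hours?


Production rate: 15 bottles per hour
Time: 4 hours
Total: 15 x 4 = 60 bottles

60 bottles


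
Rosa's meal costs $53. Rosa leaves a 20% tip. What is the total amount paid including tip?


Calculate the tip:
20% of $53 = $10.60
Add tip to meal cost:
$53 + $10.60 = $63.60

$63.60


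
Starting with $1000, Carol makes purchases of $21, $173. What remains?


Add up expenses:
$21 + $173 = $194
Subtract from budget:
$1000 - $194 = $806

$806


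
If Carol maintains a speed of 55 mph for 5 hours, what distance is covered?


Use the formula: distance = speed x time
Speed = 55 mph, Time = 5 hours
55 x 5 = 275 miles

275 miles


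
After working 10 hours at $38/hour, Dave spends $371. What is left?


Calculate earnings:
10 x $38 = $380
Subtract spending:
$380 - $371 = $9

$9


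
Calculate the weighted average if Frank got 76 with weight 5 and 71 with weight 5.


Weighted sum:
5 x 76 + 5 x 71 = 735
Total weight:
5 + 5 = 10
Weighted average:
735 / 10 = 73.5

73.5


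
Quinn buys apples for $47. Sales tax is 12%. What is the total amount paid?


Calculate the tax:
12% of $47 = $5.64
Add tax to price:
$47 + $5.64 = $52.64

$52.64


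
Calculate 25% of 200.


Convert percentage to decimal:
25% = 0.25
Multiply:
200 x 0.25 = 50

50


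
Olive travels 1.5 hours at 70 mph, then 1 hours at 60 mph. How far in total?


Leg 1 distance:
70 x 1.5 = 105 miles
Leg 2 distance:
60 x 1 = 60 miles
Total distance:
105 + 60 = 165 miles

165 miles


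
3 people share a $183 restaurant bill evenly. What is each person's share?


Total bill: $183
Number of people: 3
Each pays: $183 / 3 = $61

$61


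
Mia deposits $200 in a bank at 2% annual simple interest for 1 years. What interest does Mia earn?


Use the formula I = P x R x T / 100
P x R x T = 200 x 2 x 1 = 400
I = 400 / 100 = $4

$4


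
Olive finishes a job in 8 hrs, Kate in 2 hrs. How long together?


Olive's rate: 1/8 of the job per hour
Kate's rate: 1/2 of the job per hour
Combined rate: 1/8 + 1/2 = 5/8 per hour
Time = 1 / (5/8) = 8/5 = 1.6 hours

1.6 hours


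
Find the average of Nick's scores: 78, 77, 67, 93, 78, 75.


Add the scores:
78 + 77 + 67 + 93 + 78 + 75 = 468
Divide by the number of tests:
468 / 6 = 78

78


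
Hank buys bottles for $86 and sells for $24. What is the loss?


Selling price = $24
Cost price = $86
Loss = cost price - selling price:
Loss = $86 - $24 = $62

$62


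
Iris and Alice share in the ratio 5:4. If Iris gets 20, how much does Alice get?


Find the multiplier:
20 / 5 = 4
Apply to Alice's share:
4 x 4 = 16

16


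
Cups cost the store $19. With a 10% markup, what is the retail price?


Calculate the markup amount:
10% of $19 = $1.90
Add to cost:
$19 + $1.90 = $20.90

$20.90


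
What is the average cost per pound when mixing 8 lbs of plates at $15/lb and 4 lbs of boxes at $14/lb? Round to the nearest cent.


Cost of plates:
8 x $15 = $120
Cost of boxes:
4 x $14 = $56
Total cost: $120 + $56 = $176
Total weight: 12 lbs
Average: $176 / 12 = $14.6666... ≈ $14.67/lb

$14.67/lb


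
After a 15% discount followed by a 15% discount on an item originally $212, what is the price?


First discount:
15% of $212 = $31.80
Price after first discount:
$212 - $31.80 = $180.20
Second discount:
15% of $180.20 = $27.03
Final price:
$180.20 - $27.03 = $153.17

$153.17


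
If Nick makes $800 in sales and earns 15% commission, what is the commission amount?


Convert rate to decimal:
15% = 0.15
Multiply by sales:
$800 x 0.15 = $120

$120


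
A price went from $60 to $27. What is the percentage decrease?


Find the absolute change:
|27 - 60| = 33
Divide by original and multiply by 100:
33 / 60 x 100 = 55%

55%


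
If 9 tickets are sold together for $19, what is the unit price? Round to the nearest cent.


Total cost: $19
Number of items: 9
Unit price: $19 / 9 = $2.1111... ≈ $2.11

$2.11


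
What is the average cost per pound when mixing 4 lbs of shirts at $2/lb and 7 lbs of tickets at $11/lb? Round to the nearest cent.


Cost of shirts:
4 x $2 = $8
Cost of tickets:
7 x $11 = $77
Total cost: $8 + $77 = $85
Total weight: 11 lbs
Average: $85 / 11 = $7.7272... ≈ $7.73/lb

$7.73/lb


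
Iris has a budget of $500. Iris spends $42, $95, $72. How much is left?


Add up expenses:
$42 + $95 + $72 = $209
Subtract from budget:
$500 - $209 = $291

$291


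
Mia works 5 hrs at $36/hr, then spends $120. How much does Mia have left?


Calculate earnings:
5 x $36 = $180
Subtract spending:
$180 - $120 = $60

$60


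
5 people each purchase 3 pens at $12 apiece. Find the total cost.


Cost per person:
3 x $12 = $36
Group total:
5 x $36 = $180

$180


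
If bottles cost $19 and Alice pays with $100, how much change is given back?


Start with the amount paid:
$100
Subtract the price:
$100 - $19 = $81

$81


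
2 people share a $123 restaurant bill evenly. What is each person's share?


Total bill: $123
Number of people: 2
Each pays: $123 / 2 = $61.50

$61.50


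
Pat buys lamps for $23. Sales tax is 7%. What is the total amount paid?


Calculate the tax:
7% of $23 = $1.61
Add tax to price:
$23 + $1.61 = $24.61

$24.61


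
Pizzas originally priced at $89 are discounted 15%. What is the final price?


Calculate the discount amount:
15% of $89 = $13.35
Subtract from original:
$89 - $13.35 = $75.65

$75.65


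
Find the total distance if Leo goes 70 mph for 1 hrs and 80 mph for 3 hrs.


Leg 1 distance:
70 x 1 = 70 miles
Leg 2 distance:
80 x 3 = 240 miles
Total distance:
70 + 240 = 310 miles

310 miles


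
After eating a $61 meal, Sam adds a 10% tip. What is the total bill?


Calculate the tip:
10% of $61 = $6.10
Add tip to meal cost:
$61 + $6.10 = $67.10

$67.10


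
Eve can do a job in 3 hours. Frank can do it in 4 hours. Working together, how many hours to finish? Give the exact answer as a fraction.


Eve's rate: 1/3 of the job per hour
Frank's rate: 1/4 of the job per hour
Combined rate: 1/3 + 1/4 = 7/12 per hour
Time = 1 / (7/12) = 12/7 hours (≈ 1.71 hours)

12/7 hours


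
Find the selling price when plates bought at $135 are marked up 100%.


Calculate the markup amount:
100% of $135 = $135
Add to cost:
$135 + $135 = $270

$270


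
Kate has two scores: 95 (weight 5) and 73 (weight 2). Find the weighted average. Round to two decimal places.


Weighted sum:
5 x 95 + 2 x 73 = 621
Total weight:
5 + 2 = 7
Weighted average:
621 / 7 = 88.7142... ≈ 88.71

88.71


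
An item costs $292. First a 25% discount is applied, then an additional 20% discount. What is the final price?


First discount:
25% of $292 = $73
Price after first discount:
$292 - $73 = $219
Second discount:
20% of $219 = $43.80
Final price:
$219 - $43.80 = $175.20

$175.20


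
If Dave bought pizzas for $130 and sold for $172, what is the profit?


Selling price = $172
Cost price = $130
Profit = selling price - cost price:
Profit = $172 - $130 = $42

$42


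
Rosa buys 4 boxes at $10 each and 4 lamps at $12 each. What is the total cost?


Cost of boxes:
4 x $10 = $40
Cost of lamps:
4 x $12 = $48
Add both:
$40 + $48 = $88

$88


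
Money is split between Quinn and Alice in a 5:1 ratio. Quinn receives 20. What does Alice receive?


Find the multiplier:
20 / 5 = 4
Apply to Alice's share:
1 x 4 = 4

4


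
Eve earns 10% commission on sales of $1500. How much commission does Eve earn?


Convert rate to decimal:
10% = 0.1
Multiply by sales:
$1500 x 0.1 = $150

$150


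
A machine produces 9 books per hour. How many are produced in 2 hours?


Production rate: 9 books per hour
Time: 2 hours
Total: 9 x 2 = 18 books

18 books


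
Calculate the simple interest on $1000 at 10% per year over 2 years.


Use the formula I = P x R x T / 100
P x R x T = 1000 x 10 x 2 = 20000
I = 20000 / 100 = $200

$200


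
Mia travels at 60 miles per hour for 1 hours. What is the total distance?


Use the formula: distance = speed x time
Speed = 60 mph, Time = 1 hours
60 x 1 = 60 miles

60 miles


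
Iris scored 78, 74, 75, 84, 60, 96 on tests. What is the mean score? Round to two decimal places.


Add the scores:
78 + 74 + 75 + 84 + 60 + 96 = 467
Divide by the number of tests:
467 / 6 = 77.8333... ≈ 77.83

77.83


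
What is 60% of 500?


Convert percentage to decimal:
60% = 0.6
Multiply:
500 x 0.6 = 300

300


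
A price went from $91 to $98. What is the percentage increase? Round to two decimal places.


Find the absolute change:
|98 - 91| = 7
Divide by original and multiply by 100:
7 / 91 x 100 = 7.6923...% ≈ 7.69%

7.69%


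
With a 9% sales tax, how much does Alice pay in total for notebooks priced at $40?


Calculate the tax:
9% of $40 = $3.60
Add tax to price:
$40 + $3.60 = $43.60

$43.60


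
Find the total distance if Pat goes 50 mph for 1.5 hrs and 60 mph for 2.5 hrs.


Leg 1 distance:
50 x 1.5 = 75 miles
Leg 2 distance:
60 x 2.5 = 150 miles
Total distance:
75 + 150 = 225 miles

225 miles


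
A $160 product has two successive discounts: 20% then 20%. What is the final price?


First discount:
20% of $160 = $32
Price after first discount:
$160 - $32 = $128
Second discount:
20% of $128 = $25.60
Final price:
$128 - $25.60 = $102.40

$102.40


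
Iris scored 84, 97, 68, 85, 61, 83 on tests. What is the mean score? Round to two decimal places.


Add the scores:
84 + 97 + 68 + 85 + 61 + 83 = 478
Divide by the number of tests:
478 / 6 = 79.6666... ≈ 79.67

79.67


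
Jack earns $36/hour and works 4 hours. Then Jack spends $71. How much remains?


Calculate earnings:
4 x $36 = $144
Subtract spending:
$144 - $71 = $73

$73


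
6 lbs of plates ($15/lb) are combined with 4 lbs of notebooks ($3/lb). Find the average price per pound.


Cost of plates:
6 x $15 = $90
Cost of notebooks:
4 x $3 = $12
Total cost: $90 + $12 = $102
Total weight: 10 lbs
Average: $102 / 10 = $10.20/lb

$10.20/lb


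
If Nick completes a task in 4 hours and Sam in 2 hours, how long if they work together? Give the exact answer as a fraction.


Nick's rate: 1/4 of the job per hour
Sam's rate: 1/2 of the job per hour
Combined rate: 1/4 + 1/2 = 3/4 per hour
Time = 1 / (3/4) = 4/3 hours (≈ 1.33 hours)

4/3 hours


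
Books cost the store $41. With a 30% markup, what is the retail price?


Calculate the markup amount:
30% of $41 = $12.30
Add to cost:
$41 + $12.30 = $53.30

$53.30


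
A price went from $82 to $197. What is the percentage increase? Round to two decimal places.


Find the absolute change:
|197 - 82| = 115
Divide by original and multiply by 100:
115 / 82 x 100 = 140.2439...% ≈ 140.24%

140.24%


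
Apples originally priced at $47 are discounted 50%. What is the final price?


Calculate the discount amount:
50% of $47 = $23.50
Subtract from original:
$47 - $23.50 = $23.50

$23.50


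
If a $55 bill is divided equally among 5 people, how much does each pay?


Total bill: $55
Number of people: 5
Each pays: $55 / 5 = $11

$11


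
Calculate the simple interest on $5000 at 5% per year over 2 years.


Use the formula I = P x R x T / 100
P x R x T = 5000 x 5 x 2 = 50000
I = 50000 / 100 = $500

$500


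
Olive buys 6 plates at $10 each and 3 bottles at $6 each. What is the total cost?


Cost of plates:
6 x $10 = $60
Cost of bottles:
3 x $6 = $18
Add both:
$60 + $18 = $78

$78


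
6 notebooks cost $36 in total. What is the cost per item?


Total cost: $36
Number of items: 6
Unit price: $36 / 6 = $6

$6


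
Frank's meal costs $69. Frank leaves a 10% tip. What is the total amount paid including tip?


Calculate the tip:
10% of $69 = $6.90
Add tip to meal cost:
$69 + $6.90 = $75.90

$75.90


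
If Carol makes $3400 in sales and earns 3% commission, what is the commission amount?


Convert rate to decimal:
3% = 0.03
Multiply by sales:
$3400 x 0.03 = $102

$102


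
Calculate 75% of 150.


Convert percentage to decimal:
75% = 0.75
Multiply:
150 x 0.75 = 112.5

112.5


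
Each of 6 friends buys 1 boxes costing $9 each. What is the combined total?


Cost per person:
1 x $9 = $9
Group total:
6 x $9 = $54

$54


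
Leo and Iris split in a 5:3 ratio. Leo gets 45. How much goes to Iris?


Find the multiplier:
45 / 5 = 9
Apply to Iris's share:
3 x 9 = 27

27


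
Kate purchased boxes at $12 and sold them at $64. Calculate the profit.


Selling price = $64
Cost price = $12
Profit = selling price - cost price:
Profit = $64 - $12 = $52

$52


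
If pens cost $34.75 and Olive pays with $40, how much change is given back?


Start with the amount paid:
$40
Subtract the price:
$40 - $34.75 = $5.25

$5.25


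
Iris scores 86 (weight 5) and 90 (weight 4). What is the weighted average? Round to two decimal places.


Weighted sum:
5 x 86 + 4 x 90 = 790
Total weight:
5 + 4 = 9
Weighted average:
790 / 9 = 87.7777... ≈ 87.78

87.78


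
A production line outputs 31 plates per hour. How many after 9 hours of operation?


Production rate: 31 plates per hour
Time: 9 hours
Total: 31 x 9 = 279 plates

279 plates


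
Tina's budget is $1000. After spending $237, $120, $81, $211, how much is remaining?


Add up expenses:
$237 + $120 + $81 + $211 = $649
Subtract from budget:
$1000 - $649 = $351

$351


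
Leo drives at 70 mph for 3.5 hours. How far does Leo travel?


Use the formula: distance = speed x time
Speed = 70 mph, Time = 3.5 hours
70 x 3.5 = 245 miles

245 miles


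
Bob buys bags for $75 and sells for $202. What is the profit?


Selling price = $202
Cost price = $75
Profit = selling price - cost price:
Profit = $202 - $75 = $127

$127


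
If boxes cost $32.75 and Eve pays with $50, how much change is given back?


Start with the amount paid:
$50
Subtract the price:
$50 - $32.75 = $17.25

$17.25


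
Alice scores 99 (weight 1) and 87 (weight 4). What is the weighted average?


Weighted sum:
1 x 99 + 4 x 87 = 447
Total weight:
1 + 4 = 5
Weighted average:
447 / 5 = 89.4

89.4


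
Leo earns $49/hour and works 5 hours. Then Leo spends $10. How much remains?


Calculate earnings:
5 x $49 = $245
Subtract spending:
$245 - $10 = $235

$235


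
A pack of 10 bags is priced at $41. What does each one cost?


Total cost: $41
Number of items: 10
Unit price: $41 / 10 = $4.10

$4.10


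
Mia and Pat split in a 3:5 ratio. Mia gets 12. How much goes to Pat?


Find the multiplier:
12 / 3 = 4
Apply to Pat's share:
5 x 4 = 20

20


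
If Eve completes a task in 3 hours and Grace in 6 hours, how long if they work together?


Eve's rate: 1/3 of the job per hour
Grace's rate: 1/6 of the job per hour
Combined rate: 1/3 + 1/6 = 1/2 per hour
Time = 1 / (1/2) = 2 hours

2 hours


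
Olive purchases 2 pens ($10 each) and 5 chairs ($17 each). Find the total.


Cost of pens:
2 x $10 = $20
Cost of chairs:
5 x $17 = $85
Add both:
$20 + $85 = $105

$105


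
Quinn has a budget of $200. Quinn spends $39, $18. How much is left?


Add up expenses:
$39 + $18 = $57
Subtract from budget:
$200 - $57 = $143

$143


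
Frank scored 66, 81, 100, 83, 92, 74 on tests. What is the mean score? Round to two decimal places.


Add the scores:
66 + 81 + 100 + 83 + 92 + 74 = 496
Divide by the number of tests:
496 / 6 = 82.6666... ≈ 82.67

82.67


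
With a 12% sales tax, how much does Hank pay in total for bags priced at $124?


Calculate the tax:
12% of $124 = $14.88
Add tax to price:
$124 + $14.88 = $138.88

$138.88


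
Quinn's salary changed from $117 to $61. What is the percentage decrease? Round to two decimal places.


Find the absolute change:
|61 - 117| = 56
Divide by original and multiply by 100:
56 / 117 x 100 = 47.8632...% ≈ 47.86%

47.86%


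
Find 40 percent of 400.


Convert percentage to decimal:
40% = 0.4
Multiply:
400 x 0.4 = 160

160


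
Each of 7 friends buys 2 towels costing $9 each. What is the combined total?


Cost per person:
2 x $9 = $18
Group total:
7 x $18 = $126

$126


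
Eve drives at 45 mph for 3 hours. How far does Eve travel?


Use the formula: distance = speed x time
Speed = 45 mph, Time = 3 hours
45 x 3 = 135 miles

135 miles


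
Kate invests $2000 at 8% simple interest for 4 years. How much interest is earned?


Use the formula I = P x R x T / 100
P x R x T = 2000 x 8 x 4 = 64000
I = 64000 / 100 = $640

$640


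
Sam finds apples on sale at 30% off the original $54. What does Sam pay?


Calculate the discount amount:
30% of $54 = $16.20
Subtract from original:
$54 - $16.20 = $37.80

$37.80


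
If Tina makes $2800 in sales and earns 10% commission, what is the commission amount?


Convert rate to decimal:
10% = 0.1
Multiply by sales:
$2800 x 0.1 = $280

$280


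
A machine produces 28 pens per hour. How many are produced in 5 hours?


Production rate: 28 pens per hour
Time: 5 hours
Total: 28 x 5 = 140 pens

140 pens


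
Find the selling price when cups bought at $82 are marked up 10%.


Calculate the markup amount:
10% of $82 = $8.20
Add to cost:
$82 + $8.20 = $90.20

$90.20


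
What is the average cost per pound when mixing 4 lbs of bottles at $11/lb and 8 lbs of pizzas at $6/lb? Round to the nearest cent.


Cost of bottles:
4 x $11 = $44
Cost of pizzas:
8 x $6 = $48
Total cost: $44 + $48 = $92
Total weight: 12 lbs
Average: $92 / 12 = $7.6666... ≈ $7.67/lb

$7.67/lb


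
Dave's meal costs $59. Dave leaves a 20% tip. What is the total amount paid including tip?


Calculate the tip:
20% of $59 = $11.80
Add tip to meal cost:
$59 + $11.80 = $70.80

$70.80


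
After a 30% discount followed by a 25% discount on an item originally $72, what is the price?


First discount:
30% of $72 = $21.60
Price after first discount:
$72 - $21.60 = $50.40
Second discount:
25% of $50.40 = $12.60
Final price:
$50.40 - $12.60 = $37.80

$37.80


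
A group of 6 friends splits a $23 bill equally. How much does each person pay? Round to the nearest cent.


Total bill: $23
Number of people: 6
Each pays: $23 / 6 = $3.8333... ≈ $3.83

$3.83


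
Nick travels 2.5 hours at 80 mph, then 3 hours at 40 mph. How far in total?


Leg 1 distance:
80 x 2.5 = 200 miles
Leg 2 distance:
40 x 3 = 120 miles
Total distance:
200 + 120 = 320 miles

320 miles


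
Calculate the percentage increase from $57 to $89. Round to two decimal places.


Find the absolute change:
|89 - 57| = 32
Divide by original and multiply by 100:
32 / 57 x 100 = 56.1403...% ≈ 56.14%

56.14%


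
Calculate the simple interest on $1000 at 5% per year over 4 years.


Use the formula I = P x R x T / 100
P x R x T = 1000 x 5 x 4 = 20000
I = 20000 / 100 = $200

$200


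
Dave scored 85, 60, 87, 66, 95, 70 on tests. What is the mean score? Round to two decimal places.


Add the scores:
85 + 60 + 87 + 66 + 95 + 70 = 463
Divide by the number of tests:
463 / 6 = 77.1666... ≈ 77.17

77.17


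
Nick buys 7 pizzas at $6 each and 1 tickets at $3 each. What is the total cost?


Cost of pizzas:
7 x $6 = $42
Cost of tickets:
1 x $3 = $3
Add both:
$42 + $3 = $45

$45


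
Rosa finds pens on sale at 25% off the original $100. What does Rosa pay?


Calculate the discount amount:
25% of $100 = $25
Subtract from original:
$100 - $25 = $75

$75


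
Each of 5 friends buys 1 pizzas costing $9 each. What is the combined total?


Cost per person:
1 x $9 = $9
Group total:
5 x $9 = $45

$45


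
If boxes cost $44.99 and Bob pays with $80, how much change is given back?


Start with the amount paid:
$80
Subtract the price:
$80 - $44.99 = $35.01

$35.01


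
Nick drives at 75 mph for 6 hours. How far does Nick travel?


Use the formula: distance = speed x time
Speed = 75 mph, Time = 6 hours
75 x 6 = 450 miles

450 miles


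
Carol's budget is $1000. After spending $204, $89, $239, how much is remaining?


Add up expenses:
$204 + $89 + $239 = $532
Subtract from budget:
$1000 - $532 = $468

$468


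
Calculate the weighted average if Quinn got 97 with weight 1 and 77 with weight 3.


Weighted sum:
1 x 97 + 3 x 77 = 328
Total weight:
1 + 3 = 4
Weighted average:
328 / 4 = 82

82


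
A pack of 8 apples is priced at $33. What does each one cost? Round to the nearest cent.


Total cost: $33
Number of items: 8
Unit price: $33 / 8 = $4.125 ≈ $4.13

$4.13


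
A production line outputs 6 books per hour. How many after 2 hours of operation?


Production rate: 6 books per hour
Time: 2 hours
Total: 6 x 2 = 12 books

12 books


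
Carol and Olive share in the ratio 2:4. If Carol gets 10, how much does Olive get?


Find the multiplier:
10 / 2 = 5
Apply to Olive's share:
4 x 5 = 20

20


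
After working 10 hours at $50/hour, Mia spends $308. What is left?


Calculate earnings:
10 x $50 = $500
Subtract spending:
$500 - $308 = $192

$192


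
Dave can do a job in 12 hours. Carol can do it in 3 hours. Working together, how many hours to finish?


Dave's rate: 1/12 of the job per hour
Carol's rate: 1/3 of the job per hour
Combined rate: 1/12 + 1/3 = 5/12 per hour
Time = 1 / (5/12) = 12/5 = 2.4 hours

2.4 hours


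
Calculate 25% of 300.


Convert percentage to decimal:
25% = 0.25
Multiply:
300 x 0.25 = 75

75


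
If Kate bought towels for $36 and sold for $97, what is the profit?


Selling price = $97
Cost price = $36
Profit = selling price - cost price:
Profit = $97 - $36 = $61

$61


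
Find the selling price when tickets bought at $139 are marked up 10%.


Calculate the markup amount:
10% of $139 = $13.90
Add to cost:
$139 + $13.90 = $152.90

$152.90


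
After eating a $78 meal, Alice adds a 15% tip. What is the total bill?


Calculate the tip:
15% of $78 = $11.70
Add tip to meal cost:
$78 + $11.70 = $89.70

$89.70


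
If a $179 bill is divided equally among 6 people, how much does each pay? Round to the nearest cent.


Total bill: $179
Number of people: 6
Each pays: $179 / 6 = $29.8333... ≈ $29.83

$29.83


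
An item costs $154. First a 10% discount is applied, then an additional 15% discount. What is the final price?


First discount:
10% of $154 = $15.40
Price after first discount:
$154 - $15.40 = $138.60
Second discount:
15% of $138.60 = $20.79
Final price:
$138.60 - $20.79 = $117.81

$117.81


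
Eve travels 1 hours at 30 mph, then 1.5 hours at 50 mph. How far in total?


Leg 1 distance:
30 x 1 = 30 miles
Leg 2 distance:
50 x 1.5 = 75 miles
Total distance:
30 + 75 = 105 miles

105 miles


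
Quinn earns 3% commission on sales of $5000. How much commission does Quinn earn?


Convert rate to decimal:
3% = 0.03
Multiply by sales:
$5000 x 0.03 = $150

$150


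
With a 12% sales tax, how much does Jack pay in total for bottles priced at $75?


Calculate the tax:
12% of $75 = $9
Add tax to price:
$75 + $9 = $84

$84


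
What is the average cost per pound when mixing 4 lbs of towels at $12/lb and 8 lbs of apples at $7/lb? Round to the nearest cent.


Cost of towels:
4 x $12 = $48
Cost of apples:
8 x $7 = $56
Total cost: $48 + $56 = $104
Total weight: 12 lbs
Average: $104 / 12 = $8.6666... ≈ $8.67/lb

$8.67/lb


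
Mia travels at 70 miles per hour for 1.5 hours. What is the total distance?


Use the formula: distance = speed x time
Speed = 70 mph, Time = 1.5 hours
70 x 1.5 = 105 miles

105 miles


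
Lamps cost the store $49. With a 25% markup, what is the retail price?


Calculate the markup amount:
25% of $49 = $12.25
Add to cost:
$49 + $12.25 = $61.25

$61.25


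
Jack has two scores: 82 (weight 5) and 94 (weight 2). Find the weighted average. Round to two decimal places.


Weighted sum:
5 x 82 + 2 x 94 = 598
Total weight:
5 + 2 = 7
Weighted average:
598 / 7 = 85.4285... ≈ 85.43

85.43


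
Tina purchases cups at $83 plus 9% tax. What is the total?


Calculate the tax:
9% of $83 = $7.47
Add tax to price:
$83 + $7.47 = $90.47

$90.47


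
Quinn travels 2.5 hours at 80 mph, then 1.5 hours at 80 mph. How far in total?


Leg 1 distance:
80 x 2.5 = 200 miles
Leg 2 distance:
80 x 1.5 = 120 miles
Total distance:
200 + 120 = 320 miles

320 miles


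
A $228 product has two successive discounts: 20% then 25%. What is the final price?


First discount:
20% of $228 = $45.60
Price after first discount:
$228 - $45.60 = $182.40
Second discount:
25% of $182.40 = $45.60
Final price:
$182.40 - $45.60 = $136.80

$136.80


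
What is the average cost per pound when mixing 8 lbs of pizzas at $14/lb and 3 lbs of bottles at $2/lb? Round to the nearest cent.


Cost of pizzas:
8 x $14 = $112
Cost of bottles:
3 x $2 = $6
Total cost: $112 + $6 = $118
Total weight: 11 lbs
Average: $118 / 11 = $10.7272... ≈ $10.73/lb

$10.73/lb


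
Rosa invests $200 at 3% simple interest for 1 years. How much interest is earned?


Use the formula I = P x R x T / 100
P x R x T = 200 x 3 x 1 = 600
I = 600 / 100 = $6

$6


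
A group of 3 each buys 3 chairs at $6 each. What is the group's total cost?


Cost per person:
3 x $6 = $18
Group total:
3 x $18 = $54

$54


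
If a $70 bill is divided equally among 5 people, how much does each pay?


Total bill: $70
Number of people: 5
Each pays: $70 / 5 = $14

$14


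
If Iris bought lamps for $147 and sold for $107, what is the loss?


Selling price = $107
Cost price = $147
Loss = cost price - selling price:
Loss = $147 - $107 = $40

$40


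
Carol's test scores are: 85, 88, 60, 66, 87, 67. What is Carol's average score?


Add the scores:
85 + 88 + 60 + 66 + 87 + 67 = 453
Divide by the number of tests:
453 / 6 = 75.5

75.5


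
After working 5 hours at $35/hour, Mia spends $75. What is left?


Calculate earnings:
5 x $35 = $175
Subtract spending:
$175 - $75 = $100

$100


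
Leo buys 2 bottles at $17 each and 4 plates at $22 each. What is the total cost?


Cost of bottles:
2 x $17 = $34
Cost of plates:
4 x $22 = $88
Add both:
$34 + $88 = $122

$122


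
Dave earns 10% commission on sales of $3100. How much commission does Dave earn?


Convert rate to decimal:
10% = 0.1
Multiply by sales:
$3100 x 0.1 = $310

$310


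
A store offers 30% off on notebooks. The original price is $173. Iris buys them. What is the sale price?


Calculate the discount amount:
30% of $173 = $51.90
Subtract from original:
$173 - $51.90 = $121.10

$121.10


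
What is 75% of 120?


Convert percentage to decimal:
75% = 0.75
Multiply:
120 x 0.75 = 90

90


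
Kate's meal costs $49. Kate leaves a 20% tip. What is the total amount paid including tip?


Calculate the tip:
20% of $49 = $9.80
Add tip to meal cost:
$49 + $9.80 = $58.80

$58.80


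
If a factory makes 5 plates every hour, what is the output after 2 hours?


Production rate: 5 plates per hour
Time: 2 hours
Total: 5 x 2 = 10 plates

10 plates


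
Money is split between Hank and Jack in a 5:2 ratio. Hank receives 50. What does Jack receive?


Find the multiplier:
50 / 5 = 10
Apply to Jack's share:
2 x 10 = 20

20


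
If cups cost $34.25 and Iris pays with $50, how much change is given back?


Start with the amount paid:
$50
Subtract the price:
$50 - $34.25 = $15.75

$15.75


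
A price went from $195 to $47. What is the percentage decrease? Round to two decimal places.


Find the absolute change:
|47 - 195| = 148
Divide by original and multiply by 100:
148 / 195 x 100 = 75.8974...% ≈ 75.9%

75.9%


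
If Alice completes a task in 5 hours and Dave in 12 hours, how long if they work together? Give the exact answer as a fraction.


Alice's rate: 1/5 of the job per hour
Dave's rate: 1/12 of the job per hour
Combined rate: 1/5 + 1/12 = 17/60 per hour
Time = 1 / (17/60) = 60/17 hours (≈ 3.53 hours)

60/17 hours


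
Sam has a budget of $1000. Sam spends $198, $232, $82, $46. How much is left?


Add up expenses:
$198 + $232 + $82 + $46 = $558
Subtract from budget:
$1000 - $558 = $442

$442


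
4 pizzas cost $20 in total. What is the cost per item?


Total cost: $20
Number of items: 4
Unit price: $20 / 4 = $5

$5


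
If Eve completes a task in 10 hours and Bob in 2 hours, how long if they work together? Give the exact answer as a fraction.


Eve's rate: 1/10 of the job per hour
Bob's rate: 1/2 of the job per hour
Combined rate: 1/10 + 1/2 = 3/5 per hour
Time = 1 / (3/5) = 5/3 hours (≈ 1.67 hours)

5/3 hours


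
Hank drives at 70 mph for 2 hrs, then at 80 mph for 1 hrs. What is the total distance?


Leg 1 distance:
70 x 2 = 140 miles
Leg 2 distance:
80 x 1 = 80 miles
Total distance:
140 + 80 = 220 miles

220 miles


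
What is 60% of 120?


Convert percentage to decimal:
60% = 0.6
Multiply:
120 x 0.6 = 72

72


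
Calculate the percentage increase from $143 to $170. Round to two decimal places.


Find the absolute change:
|170 - 143| = 27
Divide by original and multiply by 100:
27 / 143 x 100 = 18.8811...% ≈ 18.88%

18.88%


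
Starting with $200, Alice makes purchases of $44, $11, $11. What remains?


Add up expenses:
$44 + $11 + $11 = $66
Subtract from budget:
$200 - $66 = $134

$134


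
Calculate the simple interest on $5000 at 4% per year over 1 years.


Use the formula I = P x R x T / 100
P x R x T = 5000 x 4 x 1 = 20000
I = 20000 / 100 = $200

$200


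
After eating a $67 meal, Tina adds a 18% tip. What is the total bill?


Calculate the tip:
18% of $67 = $12.06
Add tip to meal cost:
$67 + $12.06 = $79.06

$79.06


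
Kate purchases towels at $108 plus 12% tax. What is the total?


Calculate the tax:
12% of $108 = $12.96
Add tax to price:
$108 + $12.96 = $120.96

$120.96


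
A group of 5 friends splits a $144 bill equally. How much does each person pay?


Total bill: $144
Number of people: 5
Each pays: $144 / 5 = $28.80

$28.80


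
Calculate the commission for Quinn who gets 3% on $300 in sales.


Convert rate to decimal:
3% = 0.03
Multiply by sales:
$300 x 0.03 = $9

$9


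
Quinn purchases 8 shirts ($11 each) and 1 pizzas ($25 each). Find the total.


Cost of shirts:
8 x $11 = $88
Cost of pizzas:
1 x $25 = $25
Add both:
$88 + $25 = $113

$113


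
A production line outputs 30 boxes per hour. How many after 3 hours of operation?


Production rate: 30 boxes per hour
Time: 3 hours
Total: 30 x 3 = 90 boxes

90 boxes


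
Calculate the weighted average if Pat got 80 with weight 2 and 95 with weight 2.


Weighted sum:
2 x 80 + 2 x 95 = 350
Total weight:
2 + 2 = 4
Weighted average:
350 / 4 = 87.5

87.5


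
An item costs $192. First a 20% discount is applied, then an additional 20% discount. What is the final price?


First discount:
20% of $192 = $38.40
Price after first discount:
$192 - $38.40 = $153.60
Second discount:
20% of $153.60 = $30.72
Final price:
$153.60 - $30.72 = $122.88

$122.88


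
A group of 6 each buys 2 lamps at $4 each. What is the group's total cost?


Cost per person:
2 x $4 = $8
Group total:
6 x $8 = $48

$48


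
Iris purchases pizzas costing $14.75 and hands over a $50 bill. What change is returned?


Start with the amount paid:
$50
Subtract the price:
$50 - $14.75 = $35.25

$35.25


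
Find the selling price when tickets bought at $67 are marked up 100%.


Calculate the markup amount:
100% of $67 = $67
Add to cost:
$67 + $67 = $134

$134


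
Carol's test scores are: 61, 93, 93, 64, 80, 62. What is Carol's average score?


Add the scores:
61 + 93 + 93 + 64 + 80 + 62 = 453
Divide by the number of tests:
453 / 6 = 75.5

75.5


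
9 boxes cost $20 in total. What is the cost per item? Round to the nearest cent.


Total cost: $20
Number of items: 9
Unit price: $20 / 9 = $2.2222... ≈ $2.22

$2.22


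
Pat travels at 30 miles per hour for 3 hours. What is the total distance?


Use the formula: distance = speed x time
Speed = 30 mph, Time = 3 hours
30 x 3 = 90 miles

90 miles


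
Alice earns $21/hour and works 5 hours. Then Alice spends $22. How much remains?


Calculate earnings:
5 x $21 = $105
Subtract spending:
$105 - $22 = $83

$83


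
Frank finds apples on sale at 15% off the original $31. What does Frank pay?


Calculate the discount amount:
15% of $31 = $4.65
Subtract from original:
$31 - $4.65 = $26.35

$26.35


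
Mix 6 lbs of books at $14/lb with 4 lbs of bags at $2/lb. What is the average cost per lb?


Cost of books:
6 x $14 = $84
Cost of bags:
4 x $2 = $8
Total cost: $84 + $8 = $92
Total weight: 10 lbs
Average: $92 / 10 = $9.20/lb

$9.20/lb


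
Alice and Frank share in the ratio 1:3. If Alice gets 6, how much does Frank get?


Find the multiplier:
6 / 1 = 6
Apply to Frank's share:
3 x 6 = 18

18


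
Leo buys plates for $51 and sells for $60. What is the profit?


Selling price = $60
Cost price = $51
Profit = selling price - cost price:
Profit = $60 - $51 = $9

$9


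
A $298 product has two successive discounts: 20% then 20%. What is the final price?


First discount:
20% of $298 = $59.60
Price after first discount:
$298 - $59.60 = $238.40
Second discount:
20% of $238.40 = $47.68
Final price:
$238.40 - $47.68 = $190.72

$190.72


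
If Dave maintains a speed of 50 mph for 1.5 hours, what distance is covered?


Use the formula: distance = speed x time
Speed = 50 mph, Time = 1.5 hours
50 x 1.5 = 75 miles

75 miles


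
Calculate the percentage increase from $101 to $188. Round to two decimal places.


Find the absolute change:
|188 - 101| = 87
Divide by original and multiply by 100:
87 / 101 x 100 = 86.1386...% ≈ 86.14%

86.14%


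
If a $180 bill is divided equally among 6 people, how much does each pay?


Total bill: $180
Number of people: 6
Each pays: $180 / 6 = $30

$30


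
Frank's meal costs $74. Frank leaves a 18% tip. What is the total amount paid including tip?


Calculate the tip:
18% of $74 = $13.32
Add tip to meal cost:
$74 + $13.32 = $87.32

$87.32


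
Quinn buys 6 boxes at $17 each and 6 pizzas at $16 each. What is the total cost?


Cost of boxes:
6 x $17 = $102
Cost of pizzas:
6 x $16 = $96
Add both:
$102 + $96 = $198

$198


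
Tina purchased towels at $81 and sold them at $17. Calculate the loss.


Selling price = $17
Cost price = $81
Loss = cost price - selling price:
Loss = $81 - $17 = $64

$64


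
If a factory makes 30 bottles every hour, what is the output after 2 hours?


Production rate: 30 bottles per hour
Time: 2 hours
Total: 30 x 2 = 60 bottles

60 bottles


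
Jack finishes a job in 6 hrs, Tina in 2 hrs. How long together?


Jack's rate: 1/6 of the job per hour
Tina's rate: 1/2 of the job per hour
Combined rate: 1/6 + 1/2 = 2/3 per hour
Time = 1 / (2/3) = 3/2 = 1.5 hours

1.5 hours


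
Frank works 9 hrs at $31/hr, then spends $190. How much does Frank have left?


Calculate earnings:
9 x $31 = $279
Subtract spending:
$279 - $190 = $89

$89


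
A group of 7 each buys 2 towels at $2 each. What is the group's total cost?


Cost per person:
2 x $2 = $4
Group total:
7 x $4 = $28

$28


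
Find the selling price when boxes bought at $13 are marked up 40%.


Calculate the markup amount:
40% of $13 = $5.20
Add to cost:
$13 + $5.20 = $18.20

$18.20


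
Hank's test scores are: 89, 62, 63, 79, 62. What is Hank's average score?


Add the scores:
89 + 62 + 63 + 79 + 62 = 355
Divide by the number of tests:
355 / 5 = 71

71


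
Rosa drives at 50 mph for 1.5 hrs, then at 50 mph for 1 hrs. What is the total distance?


Leg 1 distance:
50 x 1.5 = 75 miles
Leg 2 distance:
50 x 1 = 50 miles
Total distance:
75 + 50 = 125 miles

125 miles
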